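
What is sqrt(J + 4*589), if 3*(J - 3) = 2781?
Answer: sqrt(3286) ≈ 57.324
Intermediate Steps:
J = 930 (J = 3 + (1/3)*2781 = 3 + 927 = 930)
sqrt(J + 4*589) = sqrt(930 + 4*589) = sqrt(930 + 2356) = sqrt(3286)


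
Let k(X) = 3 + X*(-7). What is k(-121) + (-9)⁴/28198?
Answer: 23974861/28198 ≈ 850.23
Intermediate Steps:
k(X) = 3 - 7*X
k(-121) + (-9)⁴/28198 = (3 - 7*(-121)) + (-9)⁴/28198 = (3 + 847) + 6561*(1/28198) = 850 + 6561/28198 = 23974861/28198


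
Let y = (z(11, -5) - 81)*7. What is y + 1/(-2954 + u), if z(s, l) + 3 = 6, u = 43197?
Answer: -21972677/40243 ≈ -546.00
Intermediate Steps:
z(s, l) = 3 (z(s, l) = -3 + 6 = 3)
y = -546 (y = (3 - 81)*7 = -78*7 = -546)
y + 1/(-2954 + u) = -546 + 1/(-2954 + 43197) = -546 + 1/40243 = -21972677/40243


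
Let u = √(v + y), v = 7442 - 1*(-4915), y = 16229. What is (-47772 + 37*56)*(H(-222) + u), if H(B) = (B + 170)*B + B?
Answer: -517415400 - 45700*√28586 ≈ -5.2514e+8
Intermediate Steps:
v = 12357 (v = 7442 + 4915 = 12357)
H(B) = B + B*(170 + B) (H(B) = (170 + B)*B + B = B*(170 + B) + B = B + B*(170 + B))
u = √28586 (u = √(12357 + 16229) = √28586 ≈ 169.07)
(-47772 + 37*56)*(H(-222) + u) = (-47772 + 37*56)*(-222*(171 - 222) + √28586) = (-47772 + 2072)*(-222*(-51) + √28586) = -45700*(11322 + √28586) = -517415400 - 45700*√28586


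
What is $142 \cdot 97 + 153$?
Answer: $13927$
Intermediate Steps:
$142 \cdot 97 + 153 = 13774 + 153 = 13927$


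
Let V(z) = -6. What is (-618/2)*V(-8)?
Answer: 1854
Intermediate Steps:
(-618/2)*V(-8) = -618/2*(-6) = -103*3*(-6) = -309*(-6) = 1854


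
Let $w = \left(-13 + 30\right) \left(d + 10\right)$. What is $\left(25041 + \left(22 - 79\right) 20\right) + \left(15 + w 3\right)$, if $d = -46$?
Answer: $22080$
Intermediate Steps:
$w = -612$ ($w = \left(-13 + 30\right) \left(-46 + 10\right) = 17 \left(-36\right) = -612$)
$\left(25041 + \left(22 - 79\right) 20\right) + \left(15 + w 3\right) = \left(25041 + \left(22 - 79\right) 20\right) + \left(15 - 1836\right) = \left(25041 - 1140\right) + \left(15 - 1836\right) = \left(25041 - 1140\right) - 1821 = 23901 - 1821 = 22080$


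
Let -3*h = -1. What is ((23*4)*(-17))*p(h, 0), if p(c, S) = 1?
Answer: -1564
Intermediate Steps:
h = ⅓ (h = -⅓*(-1) = ⅓ ≈ 0.33333)
((23*4)*(-17))*p(h, 0) = ((23*4)*(-17))*1 = (92*(-17))*1 = -1564*1 = -1564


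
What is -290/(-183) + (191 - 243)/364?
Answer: 1847/1281 ≈ 1.4418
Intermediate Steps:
-290/(-183) + (191 - 243)/364 = -290*(-1/183) - 52*1/364 = 290/183 - ⅐ = 1847/1281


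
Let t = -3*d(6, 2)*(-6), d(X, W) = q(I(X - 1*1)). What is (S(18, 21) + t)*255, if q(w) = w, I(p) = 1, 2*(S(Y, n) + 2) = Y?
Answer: 6375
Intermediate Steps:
S(Y, n) = -2 + Y/2
d(X, W) = 1
t = 18 (t = -3*1*(-6) = -3*(-6) = 18)
(S(18, 21) + t)*255 = ((-2 + (½)*18) + 18)*255 = ((-2 + 9) + 18)*255 = (7 + 18)*255 = 25*255 = 6375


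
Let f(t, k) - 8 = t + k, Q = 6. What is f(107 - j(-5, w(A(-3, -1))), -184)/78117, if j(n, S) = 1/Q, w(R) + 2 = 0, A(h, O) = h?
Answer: -415/468702 ≈ -0.00088542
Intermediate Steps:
w(R) = -2 (w(R) = -2 + 0 = -2)
j(n, S) = 1/6
f(t, k) = 8 + k + t (f(t, k) = 8 + (t + k) = 8 + (k + t) = 8 + k + t)
f(107 - j(-5, w(A(-3, -1))), -184)/78117 = (8 - 184 + (107 - 1*1/6))/78117 = (8 - 184 + (107 - 1/6))*(1/78117) = (8 - 184 + 641/6)*(1/78117) = -415/6*1/78117 = -415/468702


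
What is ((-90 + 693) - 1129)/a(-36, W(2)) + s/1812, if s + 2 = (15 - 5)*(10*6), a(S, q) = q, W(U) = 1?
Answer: -476257/906 ≈ -525.67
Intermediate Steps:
s = 598 (s = -2 + (15 - 5)*(10*6) = -2 + 10*60 = -2 + 600 = 598)
((-90 + 693) - 1129)/a(-36, W(2)) + s/1812 = ((-90 + 693) - 1129)/1 + 598/1812 = (603 - 1129)*1 + 598*(1/1812) = -526*1 + 299/906 = -526 + 299/906 = -476257/906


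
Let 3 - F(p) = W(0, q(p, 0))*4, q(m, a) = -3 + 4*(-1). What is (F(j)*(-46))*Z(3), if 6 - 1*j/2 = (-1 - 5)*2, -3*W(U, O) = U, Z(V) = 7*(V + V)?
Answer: -5796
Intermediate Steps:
q(m, a) = -7 (q(m, a) = -3 - 4 = -7)
Z(V) = 14*V (Z(V) = 7*(2*V) = 14*V)
W(U, O) = -U/3
j = 36 (j = 12 - 2*(-1 - 5)*2 = 12 - (-12)*2 = 12 - 2*(-12) = 12 + 24 = 36)
F(p) = 3 (F(p) = 3 - (-⅓*0)*4 = 3 - 0*4 = 3 - 1*0 = 3 + 0 = 3)
(F(j)*(-46))*Z(3) = (3*(-46))*(14*3) = -138*42 = -5796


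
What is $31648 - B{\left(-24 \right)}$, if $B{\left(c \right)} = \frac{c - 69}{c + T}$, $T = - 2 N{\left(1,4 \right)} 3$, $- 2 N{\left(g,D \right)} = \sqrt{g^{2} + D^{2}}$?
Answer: $\frac{1487208}{47} - \frac{31 \sqrt{17}}{47} \approx 31640.0$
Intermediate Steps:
$N{\left(g,D \right)} = - \frac{\sqrt{D^{2} + g^{2}}}{2}$ ($N{\left(g,D \right)} = - \frac{\sqrt{g^{2} + D^{2}}}{2} = - \frac{\sqrt{D^{2} + g^{2}}}{2}$)
$T = 3 \sqrt{17}$ ($T = - 2 \left(- \frac{\sqrt{4^{2} + 1^{2}}}{2}\right) 3 = - 2 \left(- \frac{\sqrt{16 + 1}}{2}\right) 3 = - 2 \left(- \frac{\sqrt{17}}{2}\right) 3 = \sqrt{17} \cdot 3 = 3 \sqrt{17} \approx 12.369$)
$B{\left(c \right)} = \frac{-69 + c}{c + 3 \sqrt{17}}$ ($B{\left(c \right)} = \frac{c - 69}{c + 3 \sqrt{17}} = \frac{-69 + c}{c + 3 \sqrt{17}}$)
$31648 - B{\left(-24 \right)} = 31648 - \frac{-69 - 24}{-24 + 3 \sqrt{17}} = 31648 - \frac{1}{-24 + 3 \sqrt{17}} \left(-93\right) = 31648 - - \frac{93}{-24 + 3 \sqrt{17}} = 31648 + \frac{93}{-24 + 3 \sqrt{17}}$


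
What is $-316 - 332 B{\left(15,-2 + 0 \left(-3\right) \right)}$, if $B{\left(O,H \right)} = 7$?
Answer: $-2640$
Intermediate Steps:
$-316 - 332 B{\left(15,-2 + 0 \left(-3\right) \right)} = -316 - 2324 = -2640$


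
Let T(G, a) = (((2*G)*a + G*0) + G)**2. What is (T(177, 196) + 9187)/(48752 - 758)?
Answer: 2419370954/23997 ≈ 1.0082e+5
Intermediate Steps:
T(G, a) = (G + 2*G*a)**2 (T(G, a) = ((2*G*a + 0) + G)**2 = (2*G*a + G)**2 = (G + 2*G*a)**2)
(T(177, 196) + 9187)/(48752 - 758) = (177**2*(1 + 2*196)**2 + 9187)/(48752 - 758) = (31329*(1 + 392)**2 + 9187)/47994 = (31329*393**2 + 9187)*(1/47994) = (31329*154449 + 9187)*(1/47994) = (4838732721 + 9187)*(1/47994) = 4838741908*(1/47994) = 2419370954/23997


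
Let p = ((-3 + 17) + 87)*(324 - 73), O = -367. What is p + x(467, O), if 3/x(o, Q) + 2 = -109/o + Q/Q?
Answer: 4866925/192 ≈ 25349.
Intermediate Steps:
x(o, Q) = 3/(-1 - 109/o) (x(o, Q) = 3/(-2 + (-109/o + Q/Q)) = 3/(-2 + (-109/o + 1)) = 3/(-2 + (1 - 109/o)) = 3/(-1 - 109/o))
p = 25351 (p = (14 + 87)*251 = 101*251 = 25351)
p + x(467, O) = 25351 - 3*467/(109 + 467) = 25351 - 3*467/576 = 25351 - 3*467*1/576 = 25351 - 467/192 = 4866925/192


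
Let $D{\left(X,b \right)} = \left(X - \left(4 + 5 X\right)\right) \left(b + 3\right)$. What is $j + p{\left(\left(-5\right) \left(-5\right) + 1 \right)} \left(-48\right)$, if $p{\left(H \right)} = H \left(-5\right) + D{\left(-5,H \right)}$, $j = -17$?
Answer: $-16049$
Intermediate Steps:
$D{\left(X,b \right)} = \left(-4 - 4 X\right) \left(3 + b\right)$ ($D{\left(X,b \right)} = \left(X - \left(4 + 5 X\right)\right) \left(3 + b\right) = \left(-4 - 4 X\right) \left(3 + b\right)$)
$p{\left(H \right)} = 48 + 11 H$ ($p{\left(H \right)} = H \left(-5\right) - \left(-48 - 16 H\right) = - 5 H + \left(-12 + 60 - 4 H + 20 H\right) = - 5 H + \left(48 + 16 H\right) = 48 + 11 H$)
$j + p{\left(\left(-5\right) \left(-5\right) + 1 \right)} \left(-48\right) = -17 + \left(48 + 11 \left(\left(-5\right) \left(-5\right) + 1\right)\right) \left(-48\right) = -17 + \left(48 + 11 \left(25 + 1\right)\right) \left(-48\right) = -17 + \left(48 + 11 \cdot 26\right) \left(-48\right) = -17 + \left(48 + 286\right) \left(-48\right) = -17 + 334 \left(-48\right) = -17 - 16032 = -16049$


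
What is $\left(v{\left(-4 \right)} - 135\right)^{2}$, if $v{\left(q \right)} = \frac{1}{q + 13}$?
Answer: $\frac{1473796}{81} \approx 18195.0$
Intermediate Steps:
$v{\left(q \right)} = \frac{1}{13 + q}$
$\left(v{\left(-4 \right)} - 135\right)^{2} = \left(\frac{1}{13 - 4} - 135\right)^{2} = \left(\frac{1}{9} - 135\right)^{2} = \left(- \frac{1214}{9}\right)^{2} = \frac{1473796}{81}$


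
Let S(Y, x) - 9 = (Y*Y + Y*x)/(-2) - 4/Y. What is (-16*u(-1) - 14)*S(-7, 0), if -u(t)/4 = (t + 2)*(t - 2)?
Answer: 21527/7 ≈ 3075.3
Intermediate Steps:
u(t) = -4*(-2 + t)*(2 + t) (u(t) = -4*(t + 2)*(t - 2) = -4*(2 + t)*(-2 + t) = -4*(-2 + t)*(2 + t))
S(Y, x) = 9 - 4/Y - Y²/2 - Y*x/2 (S(Y, x) = 9 + ((Y*Y + Y*x)/(-2) - 4/Y) = 9 + ((Y² + Y*x)*(-½) - 4/Y) = 9 + ((-Y²/2 - Y*x/2) - 4/Y) = 9 + (-4/Y - Y²/2 - Y*x/2) = 9 - 4/Y - Y²/2 - Y*x/2)
(-16*u(-1) - 14)*S(-7, 0) = (-16*(16 - 4*(-1)²) - 14)*(9 - 4/(-7) - ½*(-7)² - ½*(-7)*0) = (-16*(16 - 4*1) - 14)*(9 - 4*(-⅐) - ½*49 + 0) = (-16*(16 - 4) - 14)*(9 + 4/7 - 49/2 + 0) = (-16*12 - 14)*(-209/14) = (-192 - 14)*(-209/14) = -206*(-209/14) = 21527/7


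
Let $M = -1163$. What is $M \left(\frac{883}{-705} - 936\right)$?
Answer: $\frac{768467369}{705} \approx 1.09 \cdot 10^{6}$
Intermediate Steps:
$M \left(\frac{883}{-705} - 936\right) = - 1163 \left(\frac{883}{-705} - 936\right) = - 1163 \left(883 \left(- \frac{1}{705}\right) - 936\right) = - 1163 \left(- \frac{883}{705} - 936\right) = \left(-1163\right) \left(- \frac{660763}{705}\right) = \frac{768467369}{705}$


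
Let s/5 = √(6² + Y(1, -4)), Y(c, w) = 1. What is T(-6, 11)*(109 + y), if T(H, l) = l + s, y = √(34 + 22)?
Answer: (11 + 5*√37)*(109 + 2*√14) ≈ 4824.0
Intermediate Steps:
y = 2*√14 (y = √56 = 2*√14 ≈ 7.4833)
s = 5*√37 (s = 5*√(6² + 1) = 5*√(36 + 1) = 5*√37 ≈ 30.414)
T(H, l) = l + 5*√37
T(-6, 11)*(109 + y) = (11 + 5*√37)*(109 + 2*√14)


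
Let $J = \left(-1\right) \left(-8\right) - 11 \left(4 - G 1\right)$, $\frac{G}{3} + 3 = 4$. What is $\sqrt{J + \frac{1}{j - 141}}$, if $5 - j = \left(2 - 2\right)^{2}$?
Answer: $\frac{i \sqrt{13906}}{68} \approx 1.7342 i$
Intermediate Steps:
$G = 3$ ($G = -9 + 3 \cdot 4 = -9 + 12 = 3$)
$j = 5$ ($j = 5 - \left(2 - 2\right)^{2} = 5 - 0^{2} = 5 - 0 = 5 + 0 = 5$)
$J = -3$ ($J = \left(-1\right) \left(-8\right) - 11 \left(4 - 3 \cdot 1\right) = 8 - 11 \left(4 - 3\right) = 8 - 11 = -3$)
$\sqrt{J + \frac{1}{j - 141}} = \sqrt{-3 + \frac{1}{5 - 141}} = \sqrt{-3 + \frac{1}{-136}} = \sqrt{-3 - \frac{1}{136}} = \sqrt{- \frac{409}{136}} = \frac{i \sqrt{13906}}{68}$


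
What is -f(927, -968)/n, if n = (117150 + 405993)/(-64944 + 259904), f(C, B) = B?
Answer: 188721280/523143 ≈ 360.75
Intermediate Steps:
n = 523143/194960 ≈ 2.6833
-f(927, -968)/n = -(-968)/523143/194960 = -(-968)*194960/523143 = -1*(-188721280/523143) = 188721280/523143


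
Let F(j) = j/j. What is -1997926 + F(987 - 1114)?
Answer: -1997925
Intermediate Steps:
F(j) = 1
-1997926 + F(987 - 1114) = -1997926 + 1 = -1997925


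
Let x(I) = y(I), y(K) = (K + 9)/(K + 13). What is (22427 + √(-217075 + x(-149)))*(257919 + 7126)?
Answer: 5944164215 + 265045*I*√250937510/34 ≈ 5.9442e+9 + 1.2349e+8*I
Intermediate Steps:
y(K) = (9 + K)/(13 + K)
x(I) = (9 + I)/(13 + I)
(22427 + √(-217075 + x(-149)))*(257919 + 7126) = (22427 + √(-217075 + (9 - 149)/(13 - 149)))*(257919 + 7126) = (22427 + √(-217075 - 140/(-136)))*265045 = (22427 + √(-217075 - 1/136*(-140)))*265045 = (22427 + √(-217075 + 35/34))*265045 = (22427 + √(-7380515/34))*265045 = (22427 + I*√250937510/34)*265045 = 5944164215 + 265045*I*√250937510/34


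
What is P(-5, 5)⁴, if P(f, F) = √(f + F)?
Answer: 0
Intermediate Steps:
P(f, F) = √(F + f)
P(-5, 5)⁴ = (√(5 - 5))⁴ = (√0)⁴ = 0⁴ = 0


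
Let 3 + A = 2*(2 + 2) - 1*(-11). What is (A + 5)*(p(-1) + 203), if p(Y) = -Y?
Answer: 4284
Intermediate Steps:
A = 16 (A = -3 + (2*(2 + 2) - 1*(-11)) = -3 + (2*4 + 11) = -3 + (8 + 11) = -3 + 19 = 16)
(A + 5)*(p(-1) + 203) = (16 + 5)*(-1*(-1) + 203) = 21*(1 + 203) = 21*204 = 4284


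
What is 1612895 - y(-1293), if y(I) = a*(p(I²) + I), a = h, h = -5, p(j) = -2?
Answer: 1606420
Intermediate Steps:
a = -5
y(I) = 10 - 5*I (y(I) = -5*(-2 + I) = 10 - 5*I)
1612895 - y(-1293) = 1612895 - (10 - 5*(-1293)) = 1612895 - (10 + 6465) = 1612895 - 1*6475 = 1612895 - 6475 = 1606420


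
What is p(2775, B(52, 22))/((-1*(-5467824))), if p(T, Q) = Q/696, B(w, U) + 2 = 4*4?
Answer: 7/1902802752 ≈ 3.6788e-9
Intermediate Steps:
B(w, U) = 14 (B(w, U) = -2 + 4*4 = -2 + 16 = 14)
p(T, Q) = Q/696 (p(T, Q) = Q*(1/696) = Q/696)
p(2775, B(52, 22))/((-1*(-5467824))) = ((1/696)*14)/((-1*(-5467824))) = (7/348)/5467824 = (7/348)*(1/5467824) = 7/1902802752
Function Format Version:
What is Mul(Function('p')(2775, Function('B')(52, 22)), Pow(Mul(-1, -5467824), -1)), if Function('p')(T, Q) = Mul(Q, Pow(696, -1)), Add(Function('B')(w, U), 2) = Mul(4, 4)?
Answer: Rational(7, 1902802752) ≈ 3.6788e-9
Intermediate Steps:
Function('B')(w, U) = 14 (Function('B')(w, U) = Add(-2, Mul(4, 4)) = Add(-2, 16) = 14)
Function('p')(T, Q) = Mul(Rational(1, 696), Q) (Function('p')(T, Q) = Mul(Q, Rational(1, 696)) = Mul(Rational(1, 696), Q))
Mul(Function('p')(2775, Function('B')(52, 22)), Pow(Mul(-1, -5467824), -1)) = Mul(Mul(Rational(1, 696), 14), Pow(Mul(-1, -5467824), -1)) = Mul(Rational(7, 348), Pow(5467824, -1)) = Mul(Rational(7, 348), Rational(1, 5467824)) = Rational(7, 1902802752)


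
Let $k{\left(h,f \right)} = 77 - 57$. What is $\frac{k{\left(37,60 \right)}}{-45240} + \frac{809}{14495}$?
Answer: $\frac{139651}{2522130} \approx 0.05537$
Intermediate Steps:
$k{\left(h,f \right)} = 20$ ($k{\left(h,f \right)} = 77 - 57 = 20$)
$\frac{k{\left(37,60 \right)}}{-45240} + \frac{809}{14495} = \frac{20}{-45240} + \frac{809}{14495} = 20 \left(- \frac{1}{45240}\right) + 809 \cdot \frac{1}{14495} = - \frac{1}{2262} + \frac{809}{14495} = \frac{139651}{2522130}$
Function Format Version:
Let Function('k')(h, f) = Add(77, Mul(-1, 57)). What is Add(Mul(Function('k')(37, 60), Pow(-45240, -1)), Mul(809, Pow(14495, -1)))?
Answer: Rational(139651, 2522130) ≈ 0.055370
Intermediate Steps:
Function('k')(h, f) = 20 (Function('k')(h, f) = Add(77, -57) = 20)
Add(Mul(Function('k')(37, 60), Pow(-45240, -1)), Mul(809, Pow(14495, -1))) = Add(Mul(20, Pow(-45240, -1)), Mul(809, Pow(14495, -1))) = Add(Mul(20, Rational(-1, 45240)), Mul(809, Rational(1, 14495))) = Add(Rational(-1, 2262), Rational(809, 14495)) = Rational(139651, 2522130)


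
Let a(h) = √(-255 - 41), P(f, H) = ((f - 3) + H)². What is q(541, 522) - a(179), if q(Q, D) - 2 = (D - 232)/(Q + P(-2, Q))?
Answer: 575964/287837 - 2*I*√74 ≈ 2.001 - 17.205*I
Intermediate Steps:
P(f, H) = (-3 + H + f)² (P(f, H) = ((-3 + f) + H)² = (-3 + H + f)²)
q(Q, D) = 2 + (-232 + D)/(Q + (-5 + Q)²) (q(Q, D) = 2 + (D - 232)/(Q + (-3 + Q - 2)²) = 2 + (-232 + D)/(Q + (-5 + Q)²))
a(h) = 2*I*√74 (a(h) = √(-296) = 2*I*√74)
q(541, 522) - a(179) = (-232 + 522 + 2*541 + 2*(-5 + 541)²)/(541 + (-5 + 541)²) - 2*I*√74 = (-232 + 522 + 1082 + 2*536²)/(541 + 536²) - 2*I*√74 = (-232 + 522 + 1082 + 2*287296)/(541 + 287296) - 2*I*√74 = (-232 + 522 + 1082 + 574592)/287837 - 2*I*√74 = (1/287837)*575964 - 2*I*√74 = 575964/287837 - 2*I*√74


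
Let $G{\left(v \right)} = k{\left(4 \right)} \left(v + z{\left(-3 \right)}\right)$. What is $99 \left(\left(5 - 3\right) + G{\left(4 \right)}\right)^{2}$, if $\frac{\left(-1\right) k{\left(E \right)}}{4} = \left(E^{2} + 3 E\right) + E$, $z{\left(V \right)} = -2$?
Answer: $6387084$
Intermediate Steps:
$k{\left(E \right)} = - 16 E - 4 E^{2}$ ($k{\left(E \right)} = - 4 \left(\left(E^{2} + 3 E\right) + E\right) = - 4 \left(E^{2} + 4 E\right) = - 16 E - 4 E^{2}$)
$G{\left(v \right)} = 256 - 128 v$ ($G{\left(v \right)} = \left(-4\right) 4 \left(4 + 4\right) \left(v - 2\right) = \left(-4\right) 4 \cdot 8 \left(-2 + v\right) = - 128 \left(-2 + v\right) = 256 - 128 v$)
$99 \left(\left(5 - 3\right) + G{\left(4 \right)}\right)^{2} = 99 \left(\left(5 - 3\right) + \left(256 - 512\right)\right)^{2} = 99 \left(2 - 256\right)^{2} = 99 \left(-254\right)^{2} = 99 \cdot 64516 = 6387084$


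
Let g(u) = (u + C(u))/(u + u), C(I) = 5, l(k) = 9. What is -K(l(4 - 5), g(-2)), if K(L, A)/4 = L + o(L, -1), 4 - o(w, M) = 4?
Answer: -36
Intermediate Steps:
o(w, M) = 0 (o(w, M) = 4 - 1*4 = 4 - 4 = 0)
g(u) = (5 + u)/(2*u) (g(u) = (u + 5)/(u + u) = (5 + u)/((2*u)) = (5 + u)*(1/(2*u)) = (5 + u)/(2*u))
K(L, A) = 4*L (K(L, A) = 4*(L + 0) = 4*L)
-K(l(4 - 5), g(-2)) = -4*9 = -1*36 = -36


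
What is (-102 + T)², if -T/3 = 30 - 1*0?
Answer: 36864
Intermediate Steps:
T = -90 (T = -3*(30 - 1*0) = -3*(30 + 0) = -3*30 = -90)
(-102 + T)² = (-102 - 90)² = (-192)² = 36864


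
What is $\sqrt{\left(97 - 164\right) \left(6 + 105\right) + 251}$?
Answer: $i \sqrt{7186} \approx 84.77 i$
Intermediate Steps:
$\sqrt{\left(97 - 164\right) \left(6 + 105\right) + 251} = \sqrt{\left(-67\right) 111 + 251} = \sqrt{-7437 + 251} = \sqrt{-7186} = i \sqrt{7186}$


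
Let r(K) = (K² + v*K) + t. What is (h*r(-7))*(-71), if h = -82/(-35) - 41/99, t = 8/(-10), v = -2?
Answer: -147567323/17325 ≈ -8517.6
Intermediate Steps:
t = -⅘ (t = 8*(-⅒) = -⅘ ≈ -0.80000)
r(K) = -⅘ + K² - 2*K (r(K) = (K² - 2*K) - ⅘ = -⅘ + K² - 2*K)
h = 6683/3465 (h = -82*(-1/35) - 41*1/99 = 82/35 - 41/99 = 6683/3465 ≈ 1.9287)
(h*r(-7))*(-71) = (6683*(-⅘ + (-7)² - 2*(-7))/3465)*(-71) = (6683*(-⅘ + 49 + 14)/3465)*(-71) = ((6683/3465)*(311/5))*(-71) = (2078413/17325)*(-71) = -147567323/17325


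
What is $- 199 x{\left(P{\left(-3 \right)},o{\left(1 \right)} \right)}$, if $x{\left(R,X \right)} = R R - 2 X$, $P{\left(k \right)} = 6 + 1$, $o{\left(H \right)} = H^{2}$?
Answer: $-9353$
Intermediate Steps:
$P{\left(k \right)} = 7$
$x{\left(R,X \right)} = R^{2} - 2 X$
$- 199 x{\left(P{\left(-3 \right)},o{\left(1 \right)} \right)} = - 199 \left(7^{2} - 2 \cdot 1^{2}\right) = - 199 \left(49 - 2\right) = \left(-199\right) 47 = -9353$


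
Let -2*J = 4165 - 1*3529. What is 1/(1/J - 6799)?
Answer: -318/2162083 ≈ -0.00014708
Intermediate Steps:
J = -318 (J = -(4165 - 1*3529)/2 = -(4165 - 3529)/2 = -½*636 = -318)
1/(1/J - 6799) = 1/(1/(-318) - 6799) = 1/(-1/318 - 6799) = 1/(-2162083/318) = -318/2162083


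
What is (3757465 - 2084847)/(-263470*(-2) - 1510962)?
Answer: -836309/492011 ≈ -1.6998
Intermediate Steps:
(3757465 - 2084847)/(-263470*(-2) - 1510962) = 1672618/(526940 - 1510962) = 1672618/(-984022) = 1672618*(-1/984022) = -836309/492011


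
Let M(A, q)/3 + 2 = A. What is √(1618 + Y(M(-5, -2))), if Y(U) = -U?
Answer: √1639 ≈ 40.485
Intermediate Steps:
M(A, q) = -6 + 3*A
√(1618 + Y(M(-5, -2))) = √(1618 - (-6 + 3*(-5))) = √(1618 - (-6 - 15)) = √(1618 - 1*(-21)) = √(1618 + 21) = √1639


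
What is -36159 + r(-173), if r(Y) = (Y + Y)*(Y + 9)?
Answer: 20585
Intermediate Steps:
r(Y) = 2*Y*(9 + Y) (r(Y) = (2*Y)*(9 + Y) = 2*Y*(9 + Y))
-36159 + r(-173) = -36159 + 2*(-173)*(9 - 173) = -36159 + 2*(-173)*(-164) = -36159 + 56744 = 20585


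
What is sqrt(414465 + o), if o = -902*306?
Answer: sqrt(138453) ≈ 372.09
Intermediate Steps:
o = -276012
sqrt(414465 + o) = sqrt(414465 - 276012) = sqrt(138453)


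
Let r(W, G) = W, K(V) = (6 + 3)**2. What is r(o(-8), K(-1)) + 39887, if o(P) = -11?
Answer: 39876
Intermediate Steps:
K(V) = 81 (K(V) = 9**2 = 81)
r(o(-8), K(-1)) + 39887 = -11 + 39887 = 39876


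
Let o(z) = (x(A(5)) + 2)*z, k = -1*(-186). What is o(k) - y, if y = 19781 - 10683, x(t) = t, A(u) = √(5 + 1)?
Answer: -8726 + 186*√6 ≈ -8270.4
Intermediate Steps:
A(u) = √6
k = 186
y = 9098
o(z) = z*(2 + √6) (o(z) = (√6 + 2)*z = (2 + √6)*z = z*(2 + √6))
o(k) - y = 186*(2 + √6) - 1*9098 = (372 + 186*√6) - 9098 = -8726 + 186*√6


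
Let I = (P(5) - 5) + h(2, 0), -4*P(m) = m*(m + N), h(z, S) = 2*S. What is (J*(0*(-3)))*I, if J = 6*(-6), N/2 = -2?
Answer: 0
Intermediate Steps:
N = -4 (N = 2*(-2) = -4)
J = -36
P(m) = -m*(-4 + m)/4 (P(m) = -m*(m - 4)/4 = -m*(-4 + m)/4)
I = -25/4 (I = ((1/4)*5*(4 - 1*5) - 5) + 2*0 = ((1/4)*5*(4 - 5) - 5) + 0 = ((1/4)*5*(-1) - 5) + 0 = (-5/4 - 5) + 0 = -25/4 + 0 = -25/4 ≈ -6.2500)
(J*(0*(-3)))*I = -0*(-3)*(-25/4) = -36*0*(-25/4) = 0*(-25/4) = 0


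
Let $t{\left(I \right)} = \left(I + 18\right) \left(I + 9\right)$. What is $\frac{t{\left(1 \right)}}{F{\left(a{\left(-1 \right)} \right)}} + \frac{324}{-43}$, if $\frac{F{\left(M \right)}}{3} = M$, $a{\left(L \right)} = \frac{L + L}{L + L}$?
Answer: $\frac{7198}{129} \approx 55.798$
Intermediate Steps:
$t{\left(I \right)} = \left(9 + I\right) \left(18 + I\right)$ ($t{\left(I \right)} = \left(18 + I\right) \left(9 + I\right) = \left(9 + I\right) \left(18 + I\right)$)
$a{\left(L \right)} = 1$ ($a{\left(L \right)} = \frac{2 L}{2 L} = 2 L \frac{1}{2 L} = 1$)
$F{\left(M \right)} = 3 M$
$\frac{t{\left(1 \right)}}{F{\left(a{\left(-1 \right)} \right)}} + \frac{324}{-43} = \frac{162 + 1^{2} + 27 \cdot 1}{3 \cdot 1} + \frac{324}{-43} = \frac{162 + 1 + 27}{3} + 324 \left(- \frac{1}{43}\right) = 190 \cdot \frac{1}{3} - \frac{324}{43} = \frac{190}{3} - \frac{324}{43} = \frac{7198}{129}$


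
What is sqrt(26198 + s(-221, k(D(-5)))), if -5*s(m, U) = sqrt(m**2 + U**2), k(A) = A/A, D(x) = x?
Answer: sqrt(654950 - 5*sqrt(48842))/5 ≈ 161.72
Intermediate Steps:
k(A) = 1
s(m, U) = -sqrt(U**2 + m**2)/5 (s(m, U) = -sqrt(m**2 + U**2)/5 = -sqrt(U**2 + m**2)/5)
sqrt(26198 + s(-221, k(D(-5)))) = sqrt(26198 - sqrt(1**2 + (-221)**2)/5) = sqrt(26198 - sqrt(1 + 48841)/5) = sqrt(26198 - sqrt(48842)/5)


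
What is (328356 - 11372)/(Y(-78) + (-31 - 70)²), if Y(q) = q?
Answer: 316984/10123 ≈ 31.313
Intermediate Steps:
(328356 - 11372)/(Y(-78) + (-31 - 70)²) = (328356 - 11372)/(-78 + (-31 - 70)²) = 316984/(-78 + (-101)²) = 316984/(-78 + 10201) = 316984/10123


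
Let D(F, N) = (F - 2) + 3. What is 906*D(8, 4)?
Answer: 8154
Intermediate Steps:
D(F, N) = 1 + F (D(F, N) = (-2 + F) + 3 = 1 + F)
906*D(8, 4) = 906*(1 + 8) = 906*9 = 8154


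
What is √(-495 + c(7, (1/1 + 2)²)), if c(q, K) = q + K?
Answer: I*√479 ≈ 21.886*I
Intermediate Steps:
c(q, K) = K + q
√(-495 + c(7, (1/1 + 2)²)) = √(-495 + ((1/1 + 2)² + 7)) = √(-495 + ((1 + 2)² + 7)) = √(-495 + (3² + 7)) = √(-495 + (9 + 7)) = √(-495 + 16) = √(-479) = I*√479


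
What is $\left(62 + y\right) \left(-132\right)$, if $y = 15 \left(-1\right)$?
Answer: $-6204$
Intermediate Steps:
$y = -15$
$\left(62 + y\right) \left(-132\right) = \left(62 - 15\right) \left(-132\right) = 47 \left(-132\right) = -6204$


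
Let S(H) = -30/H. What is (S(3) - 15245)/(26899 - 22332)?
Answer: -15255/4567 ≈ -3.3403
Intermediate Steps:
(S(3) - 15245)/(26899 - 22332) = (-30/3 - 15245)/(26899 - 22332) = (-30*⅓ - 15245)/4567 = (-10 - 15245)*(1/4567) = -15255*1/4567 = -15255/4567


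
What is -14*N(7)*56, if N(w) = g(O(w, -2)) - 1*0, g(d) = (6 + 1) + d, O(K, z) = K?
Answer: -10976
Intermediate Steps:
g(d) = 7 + d
N(w) = 7 + w (N(w) = (7 + w) - 1*0 = (7 + w) + 0 = 7 + w)
-14*N(7)*56 = -14*(7 + 7)*56 = -14*14*56 = -196*56 = -10976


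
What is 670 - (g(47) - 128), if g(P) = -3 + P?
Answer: 754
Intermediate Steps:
670 - (g(47) - 128) = 670 - ((-3 + 47) - 128) = 670 - (44 - 128) = 670 - 1*(-84) = 670 + 84 = 754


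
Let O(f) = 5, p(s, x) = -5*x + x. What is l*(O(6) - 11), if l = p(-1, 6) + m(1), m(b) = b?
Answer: 138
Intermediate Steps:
p(s, x) = -4*x
l = -23 (l = -4*6 + 1 = -24 + 1 = -23)
l*(O(6) - 11) = -23*(5 - 11) = -23*(-6) = 138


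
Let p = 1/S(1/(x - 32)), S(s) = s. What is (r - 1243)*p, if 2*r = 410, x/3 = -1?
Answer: 36330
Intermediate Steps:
x = -3 (x = 3*(-1) = -3)
r = 205 (r = (½)*410 = 205)
p = -35 (p = 1/(1/(-3 - 32)) = 1/(1/(-35)) = 1/(-1/35) = -35)
(r - 1243)*p = (205 - 1243)*(-35) = -1038*(-35) = 36330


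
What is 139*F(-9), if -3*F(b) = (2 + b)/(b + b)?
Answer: -973/54 ≈ -18.019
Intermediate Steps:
F(b) = -(2 + b)/(6*b) (F(b) = -(2 + b)/(3*(b + b)) = -(2 + b)/(3*(2*b)) = -(2 + b)*1/(2*b)/3 = -(2 + b)/(6*b))
139*F(-9) = 139*((1/6)*(-2 - 1*(-9))/(-9)) = 139*((1/6)*(-1/9)*(-2 + 9)) = 139*((1/6)*(-1/9)*7) = 139*(-7/54) = -973/54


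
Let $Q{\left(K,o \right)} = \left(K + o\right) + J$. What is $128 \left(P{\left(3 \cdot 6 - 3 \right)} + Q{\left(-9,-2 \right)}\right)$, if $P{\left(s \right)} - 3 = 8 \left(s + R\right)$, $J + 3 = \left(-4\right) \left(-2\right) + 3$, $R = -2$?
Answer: $13312$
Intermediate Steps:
$J = 8$ ($J = -3 + \left(\left(-4\right) \left(-2\right) + 3\right) = -3 + \left(8 + 3\right) = -3 + 11 = 8$)
$Q{\left(K,o \right)} = 8 + K + o$ ($Q{\left(K,o \right)} = \left(K + o\right) + 8 = 8 + K + o$)
$P{\left(s \right)} = -13 + 8 s$ ($P{\left(s \right)} = 3 + 8 \left(s - 2\right) = 3 + 8 \left(-2 + s\right) = 3 + \left(-16 + 8 s\right) = -13 + 8 s$)
$128 \left(P{\left(3 \cdot 6 - 3 \right)} + Q{\left(-9,-2 \right)}\right) = 128 \left(\left(-13 + 8 \left(3 \cdot 6 - 3\right)\right) - 3\right) = 128 \left(\left(-13 + 8 \left(18 - 3\right)\right) - 3\right) = 128 \left(\left(-13 + 8 \cdot 15\right) - 3\right) = 128 \left(\left(-13 + 120\right) - 3\right) = 128 \left(107 - 3\right) = 128 \cdot 104 = 13312$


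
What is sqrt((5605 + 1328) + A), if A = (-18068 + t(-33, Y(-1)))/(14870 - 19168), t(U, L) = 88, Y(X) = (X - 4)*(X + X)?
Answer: sqrt(32037307043)/2149 ≈ 83.290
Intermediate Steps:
Y(X) = 2*X*(-4 + X) (Y(X) = (-4 + X)*(2*X) = 2*X*(-4 + X))
A = 8990/2149 (A = (-18068 + 88)/(14870 - 19168) = -17980/(-4298) = -17980*(-1/4298) = 8990/2149 ≈ 4.1833)
sqrt((5605 + 1328) + A) = sqrt((5605 + 1328) + 8990/2149) = sqrt(6933 + 8990/2149) = sqrt(14908007/2149) = sqrt(32037307043)/2149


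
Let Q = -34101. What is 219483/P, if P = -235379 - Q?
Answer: -19953/18298 ≈ -1.0904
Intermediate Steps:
P = -201278 (P = -235379 - 1*(-34101) = -235379 + 34101 = -201278)
219483/P = 219483/(-201278) = 219483*(-1/201278) = -19953/18298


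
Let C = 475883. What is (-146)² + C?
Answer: 497199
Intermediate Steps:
(-146)² + C = (-146)² + 475883 = 21316 + 475883 = 497199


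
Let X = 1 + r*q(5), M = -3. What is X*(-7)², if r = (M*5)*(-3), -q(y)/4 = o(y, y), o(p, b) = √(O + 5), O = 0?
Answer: 49 - 8820*√5 ≈ -19673.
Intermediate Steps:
o(p, b) = √5 (o(p, b) = √(0 + 5) = √5)
q(y) = -4*√5
r = 45 (r = -3*5*(-3) = -15*(-3) = 45)
X = 1 - 180*√5 (X = 1 + 45*(-4*√5) = 1 - 180*√5 ≈ -401.49)
X*(-7)² = (1 - 180*√5)*(-7)² = (1 - 180*√5)*49 = 49 - 8820*√5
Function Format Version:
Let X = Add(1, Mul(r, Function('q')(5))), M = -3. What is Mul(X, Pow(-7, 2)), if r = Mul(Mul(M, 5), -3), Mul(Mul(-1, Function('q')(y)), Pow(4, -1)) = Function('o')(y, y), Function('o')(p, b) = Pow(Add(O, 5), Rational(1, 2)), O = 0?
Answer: Add(49, Mul(-8820, Pow(5, Rational(1, 2)))) ≈ -19673.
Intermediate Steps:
Function('o')(p, b) = Pow(5, Rational(1, 2)) (Function('o')(p, b) = Pow(Add(0, 5), Rational(1, 2)) = Pow(5, Rational(1, 2)))
Function('q')(y) = Mul(-4, Pow(5, Rational(1, 2)))
r = 45 (r = Mul(Mul(-3, 5), -3) = Mul(-15, -3) = 45)
X = Add(1, Mul(-180, Pow(5, Rational(1, 2)))) (X = Add(1, Mul(45, Mul(-4, Pow(5, Rational(1, 2))))) = Add(1, Mul(-180, Pow(5, Rational(1, 2)))) ≈ -401.49)
Mul(X, Pow(-7, 2)) = Mul(Add(1, Mul(-180, Pow(5, Rational(1, 2)))), Pow(-7, 2)) = Mul(Add(1, Mul(-180, Pow(5, Rational(1, 2)))), 49) = Add(49, Mul(-8820, Pow(5, Rational(1, 2))))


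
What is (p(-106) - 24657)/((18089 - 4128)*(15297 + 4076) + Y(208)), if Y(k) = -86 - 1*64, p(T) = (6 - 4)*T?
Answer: -24869/270466303 ≈ -9.1949e-5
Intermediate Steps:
p(T) = 2*T
Y(k) = -150 (Y(k) = -86 - 64 = -150)
(p(-106) - 24657)/((18089 - 4128)*(15297 + 4076) + Y(208)) = (2*(-106) - 24657)/((18089 - 4128)*(15297 + 4076) - 150) = (-212 - 24657)/(13961*19373 - 150) = -24869/(270466453 - 150) = -24869/270466303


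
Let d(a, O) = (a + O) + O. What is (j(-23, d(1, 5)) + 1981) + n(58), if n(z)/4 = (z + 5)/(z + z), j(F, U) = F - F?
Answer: 57512/29 ≈ 1983.2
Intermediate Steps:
d(a, O) = a + 2*O (d(a, O) = (O + a) + O = a + 2*O)
j(F, U) = 0
n(z) = 2*(5 + z)/z (n(z) = 4*((z + 5)/(z + z)) = 4*((5 + z)/((2*z))) = 4*((5 + z)*(1/(2*z))) = 4*((5 + z)/(2*z)) = 2*(5 + z)/z)
(j(-23, d(1, 5)) + 1981) + n(58) = (0 + 1981) + (2 + 10/58) = 1981 + (2 + 10*(1/58)) = 1981 + (2 + 5/29) = 1981 + 63/29 = 57512/29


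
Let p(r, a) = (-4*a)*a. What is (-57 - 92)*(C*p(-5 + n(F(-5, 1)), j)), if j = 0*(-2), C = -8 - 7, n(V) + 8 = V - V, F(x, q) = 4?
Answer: 0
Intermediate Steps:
n(V) = -8 (n(V) = -8 + (V - V) = -8 + 0 = -8)
C = -15
j = 0
p(r, a) = -4*a**2
(-57 - 92)*(C*p(-5 + n(F(-5, 1)), j)) = (-57 - 92)*(-(-60)*0**2) = -(-2235)*(-4*0) = -(-2235)*0 = -149*0 = 0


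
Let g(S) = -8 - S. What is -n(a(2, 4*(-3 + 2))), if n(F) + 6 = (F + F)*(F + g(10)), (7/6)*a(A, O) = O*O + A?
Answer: 4182/49 ≈ 85.347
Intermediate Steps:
a(A, O) = 6*A/7 + 6*O**2/7 (a(A, O) = 6*(O*O + A)/7 = 6*(O**2 + A)/7 = 6*(A + O**2)/7 = 6*A/7 + 6*O**2/7)
n(F) = -6 + 2*F*(-18 + F) (n(F) = -6 + (F + F)*(F + (-8 - 1*10)) = -6 + (2*F)*(F + (-8 - 10)) = -6 + (2*F)*(F - 18) = -6 + (2*F)*(-18 + F) = -6 + 2*F*(-18 + F))
-n(a(2, 4*(-3 + 2))) = -(-6 - 36*((6/7)*2 + 6*(4*(-3 + 2))**2/7) + 2*((6/7)*2 + 6*(4*(-3 + 2))**2/7)**2) = -(-6 - 36*(12/7 + 6*(4*(-1))**2/7) + 2*(12/7 + 6*(4*(-1))**2/7)**2) = -(-6 - 36*(12/7 + (6/7)*(-4)**2) + 2*(12/7 + (6/7)*(-4)**2)**2) = -(-6 - 36*(12/7 + (6/7)*16) + 2*(12/7 + (6/7)*16)**2) = -(-6 - 36*(12/7 + 96/7) + 2*(12/7 + 96/7)**2) = -(-6 - 36*108/7 + 2*(108/7)**2) = -(-6 - 3888/7 + 2*(11664/49)) = -(-6 - 3888/7 + 23328/49) = -1*(-4182/49) = 4182/49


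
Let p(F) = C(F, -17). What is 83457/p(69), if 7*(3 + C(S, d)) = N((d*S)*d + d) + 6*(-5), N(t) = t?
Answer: 83457/2839 ≈ 29.397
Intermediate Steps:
C(S, d) = -51/7 + d/7 + S*d²/7 (C(S, d) = -3 + (((d*S)*d + d) + 6*(-5))/7 = -3 + (((S*d)*d + d) - 30)/7 = -3 + ((S*d² + d) - 30)/7 = -3 + ((d + S*d²) - 30)/7 = -3 + (-30 + d + S*d²)/7 = -3 + (-30/7 + d/7 + S*d²/7) = -51/7 + d/7 + S*d²/7)
p(F) = -68/7 + 289*F/7 (p(F) = -51/7 + (⅐)*(-17)*(1 + F*(-17)) = -51/7 + (⅐)*(-17)*(1 - 17*F) = -51/7 + (-17/7 + 289*F/7) = -68/7 + 289*F/7)
83457/p(69) = 83457/(-68/7 + (289/7)*69) = 83457/(-68/7 + 19941/7) = 83457/2839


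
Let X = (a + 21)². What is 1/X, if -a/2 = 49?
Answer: 1/5929 ≈ 0.00016866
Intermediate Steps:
a = -98 (a = -2*49 = -98)
X = 5929 (X = (-98 + 21)² = (-77)² = 5929)
1/X = 1/5929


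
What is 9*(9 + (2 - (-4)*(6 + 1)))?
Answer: 351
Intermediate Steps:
9*(9 + (2 - (-4)*(6 + 1))) = 9*(9 + (2 - (-4)*7)) = 9*(9 + (2 - 1*(-28))) = 9*(9 + (2 + 28)) = 9*(9 + 30) = 9*39 = 351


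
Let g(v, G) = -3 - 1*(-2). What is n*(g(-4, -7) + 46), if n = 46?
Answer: 2070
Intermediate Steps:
g(v, G) = -1 (g(v, G) = -3 + 2 = -1)
n*(g(-4, -7) + 46) = 46*(-1 + 46) = 46*45 = 2070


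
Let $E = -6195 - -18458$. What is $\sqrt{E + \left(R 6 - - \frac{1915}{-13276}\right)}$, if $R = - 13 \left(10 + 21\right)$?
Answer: $\frac{\sqrt{433794312295}}{6638} \approx 99.221$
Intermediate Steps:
$R = -403$ ($R = \left(-13\right) 31 = -403$)
$E = 12263$ ($E = -6195 + 18458 = 12263$)
$\sqrt{E + \left(R 6 - - \frac{1915}{-13276}\right)} = \sqrt{12263 - \left(2418 - \frac{1915}{-13276}\right)} = \sqrt{12263 - \left(2418 - - \frac{1915}{13276}\right)} = \sqrt{12263 - \frac{32103283}{13276}} = \sqrt{\frac{130700305}{13276}} = \frac{\sqrt{433794312295}}{6638}$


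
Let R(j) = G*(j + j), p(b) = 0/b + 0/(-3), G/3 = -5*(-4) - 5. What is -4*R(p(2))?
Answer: 0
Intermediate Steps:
G = 45 (G = 3*(-5*(-4) - 5) = 3*(20 - 5) = 3*15 = 45)
p(b) = 0 (p(b) = 0 + 0*(-⅓) = 0 + 0 = 0)
R(j) = 90*j (R(j) = 45*(j + j) = 45*(2*j) = 90*j)
-4*R(p(2)) = -360*0 = -4*0 = 0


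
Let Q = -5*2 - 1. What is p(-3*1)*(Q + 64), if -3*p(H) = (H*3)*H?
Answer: -477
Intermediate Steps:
p(H) = -H² (p(H) = -H*3*H/3 = -3*H*H/3 = -H²)
Q = -11 (Q = -10 - 1 = -11)
p(-3*1)*(Q + 64) = (-(-3*1)²)*(-11 + 64) = -1*(-3)²*53 = -1*9*53 = -9*53 = -477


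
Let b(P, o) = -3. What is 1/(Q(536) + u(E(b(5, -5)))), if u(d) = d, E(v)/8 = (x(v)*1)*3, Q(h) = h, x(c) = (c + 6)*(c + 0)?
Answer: 1/320 ≈ 0.0031250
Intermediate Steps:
x(c) = c*(6 + c) (x(c) = (6 + c)*c = c*(6 + c))
E(v) = 24*v*(6 + v) (E(v) = 8*(((v*(6 + v))*1)*3) = 8*((v*(6 + v))*3) = 8*(3*v*(6 + v)) = 24*v*(6 + v))
1/(Q(536) + u(E(b(5, -5)))) = 1/(536 + 24*(-3)*(6 - 3)) = 1/(536 + 24*(-3)*3) = 1/(536 - 216) = 1/320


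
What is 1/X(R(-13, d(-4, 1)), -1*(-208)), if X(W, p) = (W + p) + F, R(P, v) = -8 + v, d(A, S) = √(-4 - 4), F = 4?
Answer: 51/10406 - I*√2/20812 ≈ 0.004901 - 6.7952e-5*I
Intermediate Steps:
d(A, S) = 2*I*√2 (d(A, S) = √(-8) = 2*I*√2)
X(W, p) = 4 + W + p (X(W, p) = (W + p) + 4 = 4 + W + p)
1/X(R(-13, d(-4, 1)), -1*(-208)) = 1/(4 + (-8 + 2*I*√2) - 1*(-208)) = 1/(4 + (-8 + 2*I*√2) + 208) = 1/(204 + 2*I*√2)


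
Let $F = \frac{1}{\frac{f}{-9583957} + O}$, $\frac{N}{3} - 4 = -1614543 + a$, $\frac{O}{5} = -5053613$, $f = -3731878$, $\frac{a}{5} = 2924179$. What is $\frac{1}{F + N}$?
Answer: $\frac{242168044701327}{9449171403628108319279} \approx 2.5628 \cdot 10^{-8}$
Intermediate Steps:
$a = 14620895$ ($a = 5 \cdot 2924179 = 14620895$)
$O = -25268065$ ($O = 5 \left(-5053613\right) = -25268065$)
$N = 39019068$ ($N = 12 + 3 \left(-1614543 + 14620895\right) = 12 + 3 \cdot 13006352 = 12 + 39019056 = 39019068$)
$F = - \frac{9583957}{242168044701327}$ ($F = \frac{1}{- \frac{3731878}{-9583957} - 25268065} = \frac{1}{\left(-3731878\right) \left(- \frac{1}{9583957}\right) - 25268065} = \frac{1}{\frac{3731878}{9583957} - 25268065} = \frac{1}{- \frac{242168044701327}{9583957}} = - \frac{9583957}{242168044701327} \approx -3.9576 \cdot 10^{-8}$)
$\frac{1}{F + N} = \frac{1}{- \frac{9583957}{242168044701327} + 39019068} = \frac{1}{\frac{9449171403628108319279}{242168044701327}} = \frac{242168044701327}{9449171403628108319279}$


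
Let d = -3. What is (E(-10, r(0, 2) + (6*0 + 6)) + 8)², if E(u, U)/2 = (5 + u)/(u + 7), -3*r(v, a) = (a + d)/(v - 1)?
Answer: 1156/9 ≈ 128.44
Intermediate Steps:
r(v, a) = -(-3 + a)/(3*(-1 + v)) (r(v, a) = -(a - 3)/(3*(v - 1)) = -(-3 + a)/(3*(-1 + v)))
E(u, U) = 2*(5 + u)/(7 + u) (E(u, U) = 2*((5 + u)/(u + 7)) = 2*((5 + u)/(7 + u)) = 2*(5 + u)/(7 + u))
(E(-10, r(0, 2) + (6*0 + 6)) + 8)² = (2*(5 - 10)/(7 - 10) + 8)² = (2*(-5)/(-3) + 8)² = (2*(-⅓)*(-5) + 8)² = (10/3 + 8)² = (34/3)² = 1156/9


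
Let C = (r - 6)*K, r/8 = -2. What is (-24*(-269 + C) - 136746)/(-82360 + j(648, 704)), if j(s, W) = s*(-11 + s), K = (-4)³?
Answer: -82041/165208 ≈ -0.49659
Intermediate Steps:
r = -16 (r = 8*(-2) = -16)
K = -64
C = 1408 (C = (-16 - 6)*(-64) = -22*(-64) = 1408)
(-24*(-269 + C) - 136746)/(-82360 + j(648, 704)) = (-24*(-269 + 1408) - 136746)/(-82360 + 648*(-11 + 648)) = (-24*1139 - 136746)/(-82360 + 648*637) = (-27336 - 136746)/(-82360 + 412776) = -164082/330416 = -164082*1/330416 = -82041/165208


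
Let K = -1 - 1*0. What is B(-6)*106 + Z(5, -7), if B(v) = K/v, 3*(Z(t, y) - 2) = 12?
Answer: 71/3 ≈ 23.667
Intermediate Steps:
K = -1 (K = -1 + 0 = -1)
Z(t, y) = 6 (Z(t, y) = 2 + (⅓)*12 = 2 + 4 = 6)
B(v) = -1/v
B(-6)*106 + Z(5, -7) = -1/(-6)*106 + 6 = -1*(-⅙)*106 + 6 = (⅙)*106 + 6 = 53/3 + 6 = 71/3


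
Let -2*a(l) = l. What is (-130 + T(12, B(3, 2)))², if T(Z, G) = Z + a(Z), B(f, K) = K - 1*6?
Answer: 15376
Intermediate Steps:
a(l) = -l/2
B(f, K) = -6 + K (B(f, K) = K - 6 = -6 + K)
T(Z, G) = Z/2 (T(Z, G) = Z - Z/2 = Z/2)
(-130 + T(12, B(3, 2)))² = (-130 + (½)*12)² = (-130 + 6)² = (-124)² = 15376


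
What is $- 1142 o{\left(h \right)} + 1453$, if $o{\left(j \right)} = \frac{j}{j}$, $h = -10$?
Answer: $311$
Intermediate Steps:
$o{\left(j \right)} = 1$
$- 1142 o{\left(h \right)} + 1453 = \left(-1142\right) 1 + 1453 = -1142 + 1453 = 311$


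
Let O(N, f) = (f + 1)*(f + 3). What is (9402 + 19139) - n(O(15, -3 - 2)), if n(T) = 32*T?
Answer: 28285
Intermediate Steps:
O(N, f) = (1 + f)*(3 + f)
(9402 + 19139) - n(O(15, -3 - 2)) = (9402 + 19139) - 32*(3 + (-3 - 2)² + 4*(-3 - 2)) = 28541 - 32*(3 + (-5)² + 4*(-5)) = 28541 - 32*(3 + 25 - 20) = 28541 - 32*8 = 28541 - 1*256 = 28541 - 256 = 28285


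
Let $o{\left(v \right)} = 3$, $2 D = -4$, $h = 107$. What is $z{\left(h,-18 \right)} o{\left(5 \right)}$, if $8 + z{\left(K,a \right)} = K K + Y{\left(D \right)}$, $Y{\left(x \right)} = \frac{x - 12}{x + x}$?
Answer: $\frac{68667}{2} \approx 34334.0$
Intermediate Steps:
$D = -2$ ($D = \frac{1}{2} \left(-4\right) = -2$)
$Y{\left(x \right)} = \frac{-12 + x}{2 x}$
$z{\left(K,a \right)} = - \frac{9}{2} + K^{2}$ ($z{\left(K,a \right)} = -8 + \left(K K + \frac{-12 - 2}{2 \left(-2\right)}\right) = -8 + \left(K^{2} + \frac{1}{2} \left(- \frac{1}{2}\right) \left(-14\right)\right) = -8 + \left(K^{2} + \frac{7}{2}\right) = -8 + \left(\frac{7}{2} + K^{2}\right) = - \frac{9}{2} + K^{2}$)
$z{\left(h,-18 \right)} o{\left(5 \right)} = \left(- \frac{9}{2} + 107^{2}\right) 3 = \left(- \frac{9}{2} + 11449\right) 3 = \frac{22889}{2} \cdot 3 = \frac{68667}{2}$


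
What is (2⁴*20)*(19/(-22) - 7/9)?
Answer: -52000/99 ≈ -525.25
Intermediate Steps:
(2⁴*20)*(19/(-22) - 7/9) = (16*20)*(19*(-1/22) - 7*⅑) = 320*(-19/22 - 7/9) = 320*(-325/198) = -52000/99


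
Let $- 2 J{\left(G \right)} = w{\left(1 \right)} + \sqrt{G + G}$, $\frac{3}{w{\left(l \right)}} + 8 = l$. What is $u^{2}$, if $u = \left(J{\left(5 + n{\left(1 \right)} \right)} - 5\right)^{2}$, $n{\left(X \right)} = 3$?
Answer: $\frac{81450625}{38416} \approx 2120.2$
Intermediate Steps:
$w{\left(l \right)} = \frac{3}{-8 + l}$
$J{\left(G \right)} = \frac{3}{14} - \frac{\sqrt{2} \sqrt{G}}{2}$ ($J{\left(G \right)} = - \frac{\frac{3}{-8 + 1} + \sqrt{G + G}}{2} = - \frac{\frac{3}{-7} + \sqrt{2 G}}{2} = - \frac{3 \left(- \frac{1}{7}\right) + \sqrt{2} \sqrt{G}}{2} = - \frac{- \frac{3}{7} + \sqrt{2} \sqrt{G}}{2} = \frac{3}{14} - \frac{\sqrt{2} \sqrt{G}}{2}$)
$u = \frac{9025}{196}$ ($u = \left(\left(\frac{3}{14} - \frac{\sqrt{2} \sqrt{5 + 3}}{2}\right) - 5\right)^{2} = \left(\left(\frac{3}{14} - \frac{\sqrt{2} \sqrt{8}}{2}\right) - 5\right)^{2} = \left(\left(\frac{3}{14} - \frac{\sqrt{2} \cdot 2 \sqrt{2}}{2}\right) - 5\right)^{2} = \left(\left(\frac{3}{14} - 2\right) - 5\right)^{2} = \left(- \frac{25}{14} - 5\right)^{2} = \left(- \frac{95}{14}\right)^{2} = \frac{9025}{196} \approx 46.046$)
$u^{2} = \left(\frac{9025}{196}\right)^{2} = \frac{81450625}{38416}$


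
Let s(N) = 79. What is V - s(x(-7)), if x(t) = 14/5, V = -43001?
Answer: -43080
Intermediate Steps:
x(t) = 14/5 (x(t) = 14*(⅕) = 14/5)
V - s(x(-7)) = -43001 - 1*79 = -43001 - 79 = -43080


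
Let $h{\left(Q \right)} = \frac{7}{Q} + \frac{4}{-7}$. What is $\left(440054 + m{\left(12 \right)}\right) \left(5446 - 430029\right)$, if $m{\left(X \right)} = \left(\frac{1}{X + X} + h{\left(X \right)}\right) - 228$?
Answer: $- \frac{10457589256997}{56} \approx -1.8674 \cdot 10^{11}$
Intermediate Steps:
$h{\left(Q \right)} = - \frac{4}{7} + \frac{7}{Q}$ ($h{\left(Q \right)} = \frac{7}{Q} + 4 \left(- \frac{1}{7}\right) = \frac{7}{Q} - \frac{4}{7} = - \frac{4}{7} + \frac{7}{Q}$)
$m{\left(X \right)} = - \frac{1600}{7} + \frac{15}{2 X}$ ($m{\left(X \right)} = \left(\frac{1}{X + X} - \left(\frac{4}{7} - \frac{7}{X}\right)\right) - 228 = \left(\frac{1}{2 X} - \left(\frac{4}{7} - \frac{7}{X}\right)\right) - 228 = \left(- \frac{4}{7} + \frac{15}{2 X}\right) - 228 = - \frac{1600}{7} + \frac{15}{2 X}$)
$\left(440054 + m{\left(12 \right)}\right) \left(5446 - 430029\right) = \left(440054 + \frac{5 \left(21 - 7680\right)}{14 \cdot 12}\right) \left(5446 - 430029\right) = \left(440054 + \frac{5}{14} \cdot \frac{1}{12} \left(21 - 7680\right)\right) \left(-424583\right) = \left(440054 + \frac{5}{14} \cdot \frac{1}{12} \left(-7659\right)\right) \left(-424583\right) = \left(440054 - \frac{12765}{56}\right) \left(-424583\right) = \frac{24630259}{56} \left(-424583\right) = - \frac{10457589256997}{56}$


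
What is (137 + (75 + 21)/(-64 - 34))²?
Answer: 44422225/2401 ≈ 18502.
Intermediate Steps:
(137 + (75 + 21)/(-64 - 34))² = (137 + 96/(-98))² = (137 + 96*(-1/98))² = (137 - 48/49)² = (6665/49)² = 44422225/2401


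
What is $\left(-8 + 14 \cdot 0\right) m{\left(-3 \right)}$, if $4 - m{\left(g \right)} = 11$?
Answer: $56$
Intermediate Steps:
$m{\left(g \right)} = -7$ ($m{\left(g \right)} = 4 - 11 = -7$)
$\left(-8 + 14 \cdot 0\right) m{\left(-3 \right)} = \left(-8 + 14 \cdot 0\right) \left(-7\right) = \left(-8 + 0\right) \left(-7\right) = \left(-8\right) \left(-7\right) = 56$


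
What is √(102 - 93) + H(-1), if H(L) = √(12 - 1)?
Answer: 3 + √11 ≈ 6.3166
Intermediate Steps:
H(L) = √11
√(102 - 93) + H(-1) = √(102 - 93) + √11 = √9 + √11 = 3 + √11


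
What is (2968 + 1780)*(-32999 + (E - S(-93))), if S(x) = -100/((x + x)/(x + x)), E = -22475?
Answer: -262915752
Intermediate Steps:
S(x) = -100 (S(x) = -100/((2*x)/((2*x))) = -100/((2*x)*(1/(2*x))) = -100/1 = -100*1 = -100)
(2968 + 1780)*(-32999 + (E - S(-93))) = (2968 + 1780)*(-32999 + (-22475 - 1*(-100))) = 4748*(-32999 + (-22475 + 100)) = 4748*(-32999 - 22375) = 4748*(-55374) = -262915752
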